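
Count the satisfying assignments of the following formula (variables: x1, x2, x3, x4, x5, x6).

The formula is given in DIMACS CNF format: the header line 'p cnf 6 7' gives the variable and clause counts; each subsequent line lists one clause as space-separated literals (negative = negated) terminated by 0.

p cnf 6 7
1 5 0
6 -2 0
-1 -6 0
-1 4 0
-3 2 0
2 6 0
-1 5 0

6

There are 2^6 = 64 truth assignments over (x1, x2, x3, x4, x5, x6).
Split on x2. With x2 = True, the clauses containing x2 are satisfied and ¬x2 drops from the rest; 4 of the 2^5 = 32 assignments to the other variables satisfy what remains.
With x2 = False, by the same count on the reduced clause set, 2 assignments work.
(One model: x1=F, x2=F, x3=F, x4=F, x5=T, x6=T.)
Total: 4 + 2 = 6.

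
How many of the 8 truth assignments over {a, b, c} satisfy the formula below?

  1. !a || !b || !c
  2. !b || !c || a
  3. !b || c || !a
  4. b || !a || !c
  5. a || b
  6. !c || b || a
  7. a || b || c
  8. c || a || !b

1

There are 2^3 = 8 truth assignments over (a, b, c).
Check each against the 8 clauses (columns in the order a, b, c):
  F F F  ✗ fails (a || b)
  F F T  ✗ fails (a || b)
  F T F  ✗ fails (c || a || !b)
  F T T  ✗ fails (!b || !c || a)
  T F F  ✓ satisfies all
  T F T  ✗ fails (b || !a || !c)
  T T F  ✗ fails (!b || c || !a)
  T T T  ✗ fails (!a || !b || !c)
1 of the 8 rows is a model.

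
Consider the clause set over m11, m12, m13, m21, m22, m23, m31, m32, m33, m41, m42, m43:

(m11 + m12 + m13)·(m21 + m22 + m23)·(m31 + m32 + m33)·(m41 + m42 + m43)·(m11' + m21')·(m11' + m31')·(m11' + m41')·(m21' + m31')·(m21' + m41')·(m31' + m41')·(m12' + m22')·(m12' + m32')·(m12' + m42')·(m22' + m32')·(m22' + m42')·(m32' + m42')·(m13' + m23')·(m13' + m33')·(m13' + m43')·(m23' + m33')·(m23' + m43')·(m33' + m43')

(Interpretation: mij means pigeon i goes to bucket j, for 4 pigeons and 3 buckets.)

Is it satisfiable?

Branch on m11: set m11 = 0.
Branch on m12: set m12 = 1.
Unit clause (m22') forces m22 = 0.
Unit clause (m32') forces m32 = 0.
Unit clause (m42') forces m42 = 0.
Branch on m21: set m21 = 1.
Unit clause (m31') forces m31 = 0.
Unit clause (m33) forces m33 = 1.
Unit clause (m41') forces m41 = 0.
Unit clause (m43) forces m43 = 1.
But (m43') is also a unit clause — contradiction.
So m21 must be the other value — set m21 = 0.
Unit clause (m23) forces m23 = 1.
Unit clause (m13') forces m13 = 0.
Unit clause (m33') forces m33 = 0.
Unit clause (m31) forces m31 = 1.
Unit clause (m41') forces m41 = 0.
Unit clause (m43) forces m43 = 1.
But (m43') is also a unit clause — contradiction.
Both values of m21 lead to a conflict.
So m12 must be the other value — set m12 = 0.
Unit clause (m13) forces m13 = 1.
Unit clause (m23') forces m23 = 0.
Unit clause (m33') forces m33 = 0.
Unit clause (m43') forces m43 = 0.
Branch on m21: set m21 = 1.
Unit clause (m31') forces m31 = 0.
Unit clause (m32) forces m32 = 1.
Unit clause (m41') forces m41 = 0.
Unit clause (m42) forces m42 = 1.
But (m42') is also a unit clause — contradiction.
So m21 must be the other value — set m21 = 0.
Unit clause (m22) forces m22 = 1.
Unit clause (m32') forces m32 = 0.
Unit clause (m31) forces m31 = 1.
Unit clause (m41') forces m41 = 0.
Unit clause (m42) forces m42 = 1.
But (m42') is also a unit clause — contradiction.
Both values of m21 lead to a conflict.
Both values of m12 lead to a conflict.
So m11 must be the other value — set m11 = 1.
Unit clause (m21') forces m21 = 0.
Unit clause (m31') forces m31 = 0.
Unit clause (m41') forces m41 = 0.
Branch on m22: set m22 = 1.
Unit clause (m12') forces m12 = 0.
Unit clause (m32') forces m32 = 0.
Unit clause (m33) forces m33 = 1.
Unit clause (m42') forces m42 = 0.
Unit clause (m43) forces m43 = 1.
But (m43') is also a unit clause — contradiction.
So m22 must be the other value — set m22 = 0.
Unit clause (m23) forces m23 = 1.
Unit clause (m13') forces m13 = 0.
Unit clause (m33') forces m33 = 0.
Unit clause (m32) forces m32 = 1.
Unit clause (m12') forces m12 = 0.
Unit clause (m42') forces m42 = 0.
Unit clause (m43) forces m43 = 1.
But (m43') is also a unit clause — contradiction.
Both values of m22 lead to a conflict.
Both values of m11 lead to a conflict.
No assignment satisfies every clause.

Unsatisfiable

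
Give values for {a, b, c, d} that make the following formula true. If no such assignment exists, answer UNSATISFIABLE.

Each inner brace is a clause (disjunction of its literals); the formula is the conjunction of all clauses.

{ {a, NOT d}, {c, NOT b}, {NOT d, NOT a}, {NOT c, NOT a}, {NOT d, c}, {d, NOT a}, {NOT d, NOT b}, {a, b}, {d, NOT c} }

UNSATISFIABLE

Suppose a = true.
(NOT d) alone gives d = false.
Now (d) is unsatisfied and unit — conflict.
Backtrack on a: now try a = false.
(NOT d) alone gives d = false.
(b) alone gives b = true.
(c) alone gives c = true.
Now (NOT c) is unsatisfied and unit — conflict.
Both values of a lead to a conflict.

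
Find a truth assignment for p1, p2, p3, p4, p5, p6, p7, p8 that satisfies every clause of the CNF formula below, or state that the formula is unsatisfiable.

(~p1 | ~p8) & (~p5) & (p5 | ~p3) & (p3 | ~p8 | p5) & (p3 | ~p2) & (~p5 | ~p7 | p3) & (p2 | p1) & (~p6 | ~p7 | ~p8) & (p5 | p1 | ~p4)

(~p5) alone gives p5 = 0.
(~p3) alone gives p3 = 0.
(~p8) alone gives p8 = 0.
(~p2) alone gives p2 = 0.
(p1) alone gives p1 = 1.
All clauses hold; p4, p6, p7 can take either value.

p1: 1; p2: 0; p3: 0; p4: 0; p5: 0; p6: 1; p7: 1; p8: 0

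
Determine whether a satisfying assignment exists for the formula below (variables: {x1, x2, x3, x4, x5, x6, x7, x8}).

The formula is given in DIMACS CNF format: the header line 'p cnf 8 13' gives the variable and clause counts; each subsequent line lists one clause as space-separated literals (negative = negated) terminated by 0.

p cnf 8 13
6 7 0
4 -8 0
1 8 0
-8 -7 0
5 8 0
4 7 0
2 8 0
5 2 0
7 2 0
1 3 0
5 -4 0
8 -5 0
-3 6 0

Branch on x6: set x6 = True.
Branch on x4: set x4 = True.
The clause (x5) is unit, so x5 = True.
The clause (x8) is unit, so x8 = True.
The clause (¬x7) is unit, so x7 = False.
The clause (x2) is unit, so x2 = True.
Branch on x1: set x1 = True.
All clauses hold; x3 can take either value.
A satisfying assignment: x1: True,  x2: True,  x3: True,  x4: True,  x5: True,  x6: True,  x7: False,  x8: True.

Satisfiable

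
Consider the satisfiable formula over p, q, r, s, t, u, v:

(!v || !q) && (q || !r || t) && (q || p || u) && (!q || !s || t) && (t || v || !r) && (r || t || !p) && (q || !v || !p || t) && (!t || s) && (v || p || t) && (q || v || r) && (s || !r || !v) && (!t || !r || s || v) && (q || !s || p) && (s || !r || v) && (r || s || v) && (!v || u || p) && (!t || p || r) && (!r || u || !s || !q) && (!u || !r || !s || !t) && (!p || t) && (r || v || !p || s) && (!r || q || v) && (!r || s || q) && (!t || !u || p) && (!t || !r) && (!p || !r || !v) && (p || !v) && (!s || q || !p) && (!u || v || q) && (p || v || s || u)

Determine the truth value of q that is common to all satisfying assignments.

Suppose q = false.
Suppose r = false.
(v) alone gives v = true.
(p) alone gives p = true.
(t) alone gives t = true.
(s) alone gives s = true.
That conflicts with the unit clause (!s).
So r must be the other value — set r = true.
(t) alone gives t = true.
That conflicts with the unit clause (!t).
Either choice for r ends in contradiction.
So every satisfying assignment has q = True.

True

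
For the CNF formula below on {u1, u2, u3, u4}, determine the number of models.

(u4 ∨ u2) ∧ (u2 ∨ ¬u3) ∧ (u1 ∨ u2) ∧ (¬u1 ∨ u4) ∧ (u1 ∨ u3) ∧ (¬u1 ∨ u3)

3

There are 2^4 = 16 truth assignments over (u1, u2, u3, u4).
Split on u4. With u4 = True, the clauses containing u4 are satisfied and ¬u4 drops from the rest; 2 of the 2^3 = 8 assignments to the other variables satisfy what remains.
With u4 = False, by the same count on the reduced clause set, 1 assignment works.
Total: 2 + 1 = 3.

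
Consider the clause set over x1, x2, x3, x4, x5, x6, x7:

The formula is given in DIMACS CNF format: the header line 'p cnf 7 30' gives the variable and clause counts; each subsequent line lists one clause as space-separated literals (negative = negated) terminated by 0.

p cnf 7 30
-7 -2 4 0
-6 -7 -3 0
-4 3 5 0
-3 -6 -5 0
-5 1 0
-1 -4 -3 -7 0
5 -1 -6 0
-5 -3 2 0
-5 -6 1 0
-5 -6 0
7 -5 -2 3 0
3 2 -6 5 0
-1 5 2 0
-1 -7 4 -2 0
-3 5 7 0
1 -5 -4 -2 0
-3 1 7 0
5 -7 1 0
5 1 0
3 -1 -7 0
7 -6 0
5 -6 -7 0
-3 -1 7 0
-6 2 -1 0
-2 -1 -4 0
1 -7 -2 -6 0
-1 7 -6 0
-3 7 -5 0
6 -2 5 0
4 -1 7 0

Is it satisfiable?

Yes, satisfiable

Suppose x5 = True.
(x1) alone gives x1 = True.
(¬x6) alone gives x6 = False.
Suppose x3 = False.
(¬x7) alone gives x7 = False.
(¬x2) alone gives x2 = False.
(x4) alone gives x4 = True.
This assignment satisfies each clause.
A satisfying assignment: x1: True,  x2: False,  x3: False,  x4: True,  x5: True,  x6: False,  x7: False.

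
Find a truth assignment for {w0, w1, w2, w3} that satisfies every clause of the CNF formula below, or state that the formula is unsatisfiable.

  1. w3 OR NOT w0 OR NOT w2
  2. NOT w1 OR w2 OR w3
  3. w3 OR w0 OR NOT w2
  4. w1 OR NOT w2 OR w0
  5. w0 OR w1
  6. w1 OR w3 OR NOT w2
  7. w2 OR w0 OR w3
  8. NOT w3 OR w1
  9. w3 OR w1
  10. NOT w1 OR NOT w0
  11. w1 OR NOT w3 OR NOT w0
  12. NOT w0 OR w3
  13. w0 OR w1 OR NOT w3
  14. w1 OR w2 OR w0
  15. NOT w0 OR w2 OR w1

Branch on w0: set w0 = false.
(w1) alone gives w1 = true.
Branch on w2: set w2 = true.
(w3) alone gives w3 = true.
This assignment satisfies each clause.

w0: false,  w1: true,  w2: true,  w3: true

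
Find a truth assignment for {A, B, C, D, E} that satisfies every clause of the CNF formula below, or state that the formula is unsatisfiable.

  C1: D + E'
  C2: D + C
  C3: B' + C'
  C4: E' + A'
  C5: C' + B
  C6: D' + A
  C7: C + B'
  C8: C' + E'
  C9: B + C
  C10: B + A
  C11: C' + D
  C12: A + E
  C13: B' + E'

UNSATISFIABLE

Try D = 1.
(A) alone gives A = 1.
(E') alone gives E = 0.
Try B = 0.
(C') alone gives C = 0.
That conflicts with the unit clause (C).
That branch fails; take B = 1 instead.
(C') alone gives C = 0.
That conflicts with the unit clause (C).
Both values of B lead to a conflict.
That branch fails; take D = 0 instead.
(E') alone gives E = 0.
(C) alone gives C = 1.
That conflicts with the unit clause (C').
Both values of D lead to a conflict.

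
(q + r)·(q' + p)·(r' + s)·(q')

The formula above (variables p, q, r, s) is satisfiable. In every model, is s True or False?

Suppose s = 0.
The clause (r') is unit, so r = 0.
The clause (q) is unit, so q = 1.
That conflicts with the unit clause (q').
So every satisfying assignment has s = True.

True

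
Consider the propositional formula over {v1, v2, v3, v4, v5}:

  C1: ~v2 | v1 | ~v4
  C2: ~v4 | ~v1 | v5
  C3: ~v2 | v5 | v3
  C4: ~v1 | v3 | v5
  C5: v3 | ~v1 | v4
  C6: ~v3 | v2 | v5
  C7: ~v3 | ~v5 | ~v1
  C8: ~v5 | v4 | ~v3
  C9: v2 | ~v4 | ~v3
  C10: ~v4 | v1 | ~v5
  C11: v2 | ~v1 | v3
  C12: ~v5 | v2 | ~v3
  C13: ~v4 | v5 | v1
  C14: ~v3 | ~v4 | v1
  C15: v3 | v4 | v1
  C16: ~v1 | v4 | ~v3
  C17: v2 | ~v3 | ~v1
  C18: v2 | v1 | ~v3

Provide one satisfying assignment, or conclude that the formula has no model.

v1: 0, v2: 1, v3: 1, v4: 0, v5: 0

Case v2 = 1:
Case v1 = 0:
Unit clause (~v4) forces v4 = 0.
Unit clause (v3) forces v3 = 1.
Unit clause (~v5) forces v5 = 0.
Every clause now holds.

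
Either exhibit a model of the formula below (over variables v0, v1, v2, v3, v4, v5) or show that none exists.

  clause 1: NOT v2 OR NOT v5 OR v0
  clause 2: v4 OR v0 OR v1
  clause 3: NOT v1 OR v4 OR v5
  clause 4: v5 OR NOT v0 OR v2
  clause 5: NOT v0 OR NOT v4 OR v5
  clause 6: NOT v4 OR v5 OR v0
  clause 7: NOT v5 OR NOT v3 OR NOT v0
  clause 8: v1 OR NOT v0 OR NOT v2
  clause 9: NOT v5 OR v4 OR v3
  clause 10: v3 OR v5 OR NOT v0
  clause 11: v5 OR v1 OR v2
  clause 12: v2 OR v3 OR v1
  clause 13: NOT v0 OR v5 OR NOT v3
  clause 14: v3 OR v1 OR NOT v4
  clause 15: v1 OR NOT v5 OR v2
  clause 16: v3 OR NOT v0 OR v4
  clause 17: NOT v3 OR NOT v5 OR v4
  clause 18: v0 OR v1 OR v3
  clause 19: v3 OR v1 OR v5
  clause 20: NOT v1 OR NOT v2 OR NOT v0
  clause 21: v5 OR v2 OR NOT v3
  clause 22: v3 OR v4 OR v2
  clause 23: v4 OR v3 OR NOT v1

v0 ↦ false,  v1 ↦ true,  v2 ↦ false,  v3 ↦ true,  v4 ↦ true,  v5 ↦ true

Case v2 = false:
Case v5 = true:
From the singleton clause (v1), v1 = true.
Case v3 = true:
From the singleton clause (NOT v0), v0 = false.
From the singleton clause (v4), v4 = true.
Every clause now holds.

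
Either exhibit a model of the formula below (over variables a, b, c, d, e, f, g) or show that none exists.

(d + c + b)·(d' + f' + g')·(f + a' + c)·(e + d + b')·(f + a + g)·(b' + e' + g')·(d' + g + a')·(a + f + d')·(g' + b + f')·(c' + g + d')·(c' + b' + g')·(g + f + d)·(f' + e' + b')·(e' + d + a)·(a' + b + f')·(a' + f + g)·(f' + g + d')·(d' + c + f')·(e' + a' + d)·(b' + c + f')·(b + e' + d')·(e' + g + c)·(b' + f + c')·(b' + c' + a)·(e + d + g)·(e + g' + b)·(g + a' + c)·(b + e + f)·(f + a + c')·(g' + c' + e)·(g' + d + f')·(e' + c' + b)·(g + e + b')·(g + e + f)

UNSATISFIABLE

Case d = 1:
Case f = 0:
From the singleton clause (a), a = 1.
From the singleton clause (c), c = 1.
From the singleton clause (g), g = 1.
From the singleton clause (b'), b = 0.
From the singleton clause (e'), e = 0.
But (e) is also a unit clause — contradiction.
So f must be the other value — set f = 1.
From the singleton clause (g'), g = 0.
But (g) is also a unit clause — contradiction.
Both values of f lead to a conflict.
So d must be the other value — set d = 0.
Case c = 1:
Case e = 1:
From the singleton clause (a), a = 1.
But (a') is also a unit clause — contradiction.
So e must be the other value — set e = 0.
From the singleton clause (b'), b = 0.
From the singleton clause (g), g = 1.
But (g') is also a unit clause — contradiction.
Both values of e lead to a conflict.
So c must be the other value — set c = 0.
From the singleton clause (b), b = 1.
From the singleton clause (e), e = 1.
From the singleton clause (g'), g = 0.
But (g) is also a unit clause — contradiction.
Both values of c lead to a conflict.
Both values of d lead to a conflict.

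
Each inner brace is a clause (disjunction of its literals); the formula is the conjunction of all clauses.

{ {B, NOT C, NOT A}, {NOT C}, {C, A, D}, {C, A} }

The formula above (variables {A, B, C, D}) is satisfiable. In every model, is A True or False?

Suppose A = false.
(NOT C) alone gives C = false.
But (C) is also a unit clause — contradiction.
So every satisfying assignment has A = True.

True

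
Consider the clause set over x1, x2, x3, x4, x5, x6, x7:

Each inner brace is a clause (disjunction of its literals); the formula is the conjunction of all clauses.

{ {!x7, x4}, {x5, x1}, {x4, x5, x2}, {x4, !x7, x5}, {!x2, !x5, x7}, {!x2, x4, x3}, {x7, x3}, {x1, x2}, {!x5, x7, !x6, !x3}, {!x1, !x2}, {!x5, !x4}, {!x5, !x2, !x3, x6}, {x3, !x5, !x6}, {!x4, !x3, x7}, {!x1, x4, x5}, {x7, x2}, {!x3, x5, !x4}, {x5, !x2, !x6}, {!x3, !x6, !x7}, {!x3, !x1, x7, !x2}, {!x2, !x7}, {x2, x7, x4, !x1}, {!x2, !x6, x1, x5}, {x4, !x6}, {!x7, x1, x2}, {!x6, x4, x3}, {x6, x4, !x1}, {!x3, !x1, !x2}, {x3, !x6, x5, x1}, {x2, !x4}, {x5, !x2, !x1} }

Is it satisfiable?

No

Suppose x7 = false.
The clause (x3) is unit, so x3 = true.
The clause (!x4) is unit, so x4 = false.
The clause (x2) is unit, so x2 = true.
The clause (!x5) is unit, so x5 = false.
The clause (x1) is unit, so x1 = true.
But (!x1) is also a unit clause — contradiction.
So x7 must be the other value — set x7 = true.
The clause (x4) is unit, so x4 = true.
The clause (!x5) is unit, so x5 = false.
The clause (x1) is unit, so x1 = true.
The clause (!x2) is unit, so x2 = false.
But (x2) is also a unit clause — contradiction.
Neither x7 = true nor x7 = false works.
No assignment satisfies every clause.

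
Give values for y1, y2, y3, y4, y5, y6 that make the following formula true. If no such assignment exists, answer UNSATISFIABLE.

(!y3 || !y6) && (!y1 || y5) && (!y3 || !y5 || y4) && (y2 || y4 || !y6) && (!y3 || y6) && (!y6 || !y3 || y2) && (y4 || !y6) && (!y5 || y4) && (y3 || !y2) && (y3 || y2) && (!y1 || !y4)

Suppose y3 = false.
Unit clause (!y2) forces y2 = false.
Now (y2) is unsatisfied and unit — conflict.
So y3 must be the other value — set y3 = true.
Unit clause (!y6) forces y6 = false.
Now (y6) is unsatisfied and unit — conflict.
Neither y3 = true nor y3 = false works.

UNSATISFIABLE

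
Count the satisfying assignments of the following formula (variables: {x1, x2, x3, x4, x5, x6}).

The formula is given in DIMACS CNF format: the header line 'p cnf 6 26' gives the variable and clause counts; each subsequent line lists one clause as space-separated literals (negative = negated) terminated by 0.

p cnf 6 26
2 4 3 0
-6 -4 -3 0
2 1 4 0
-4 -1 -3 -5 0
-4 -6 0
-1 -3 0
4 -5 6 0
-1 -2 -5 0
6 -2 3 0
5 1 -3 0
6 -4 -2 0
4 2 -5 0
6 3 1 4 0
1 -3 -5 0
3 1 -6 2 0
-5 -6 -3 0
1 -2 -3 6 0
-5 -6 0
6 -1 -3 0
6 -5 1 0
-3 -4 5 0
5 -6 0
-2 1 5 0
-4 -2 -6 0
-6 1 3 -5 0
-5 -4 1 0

There are 2^6 = 64 truth assignments over (x1, x2, x3, x4, x5, x6).
Split on x1. With x1 = True, the clauses containing x1 are satisfied and ¬x1 drops from the rest; 2 of the 2^5 = 32 assignments to the other variables satisfy what remains.
With x1 = False, by the same count on the reduced clause set, 1 assignment works.
(One model: x1=F, x2=F, x3=F, x4=T, x5=F, x6=F.)
Total: 2 + 1 = 3.

3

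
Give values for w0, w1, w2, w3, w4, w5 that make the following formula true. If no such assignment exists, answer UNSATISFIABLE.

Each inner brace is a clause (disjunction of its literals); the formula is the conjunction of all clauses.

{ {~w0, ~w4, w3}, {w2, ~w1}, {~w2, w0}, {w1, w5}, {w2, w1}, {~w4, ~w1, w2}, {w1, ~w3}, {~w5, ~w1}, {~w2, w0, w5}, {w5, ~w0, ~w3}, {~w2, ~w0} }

Case w2 = 1:
The clause (w0) is unit, so w0 = 1.
But (~w0) is also a unit clause — contradiction.
Backtrack on w2: now try w2 = 0.
The clause (~w1) is unit, so w1 = 0.
But (w1) is also a unit clause — contradiction.
Neither w2 = 1 nor w2 = 0 works.

UNSATISFIABLE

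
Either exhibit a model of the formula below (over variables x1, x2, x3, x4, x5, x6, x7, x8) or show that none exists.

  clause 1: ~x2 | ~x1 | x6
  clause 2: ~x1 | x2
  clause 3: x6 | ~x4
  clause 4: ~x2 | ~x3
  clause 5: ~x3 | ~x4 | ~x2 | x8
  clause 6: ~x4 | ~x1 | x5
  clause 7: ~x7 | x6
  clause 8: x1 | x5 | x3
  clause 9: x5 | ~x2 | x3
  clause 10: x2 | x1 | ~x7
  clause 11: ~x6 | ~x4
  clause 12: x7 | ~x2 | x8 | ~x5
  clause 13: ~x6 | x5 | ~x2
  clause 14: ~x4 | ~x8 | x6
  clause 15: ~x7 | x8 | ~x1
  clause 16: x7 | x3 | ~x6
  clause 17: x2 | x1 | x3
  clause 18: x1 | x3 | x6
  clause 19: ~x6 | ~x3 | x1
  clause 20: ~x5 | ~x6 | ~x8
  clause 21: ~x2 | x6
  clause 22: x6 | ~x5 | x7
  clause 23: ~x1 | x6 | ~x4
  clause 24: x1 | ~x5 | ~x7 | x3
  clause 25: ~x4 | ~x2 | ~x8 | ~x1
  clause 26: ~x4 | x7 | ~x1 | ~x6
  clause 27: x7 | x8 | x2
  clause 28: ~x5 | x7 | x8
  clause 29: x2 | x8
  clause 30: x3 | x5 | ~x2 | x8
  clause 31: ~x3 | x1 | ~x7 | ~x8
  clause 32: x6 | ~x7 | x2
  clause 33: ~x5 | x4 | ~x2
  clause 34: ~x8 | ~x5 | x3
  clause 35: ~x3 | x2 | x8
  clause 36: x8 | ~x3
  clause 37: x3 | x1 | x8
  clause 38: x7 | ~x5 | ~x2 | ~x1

Try x1 = 0.
Try x6 = 0.
From the singleton clause (~x4), x4 = 0.
From the singleton clause (~x7), x7 = 0.
From the singleton clause (x3), x3 = 1.
From the singleton clause (~x2), x2 = 0.
From the singleton clause (~x5), x5 = 0.
From the singleton clause (x8), x8 = 1.
This assignment satisfies each clause.

x1=0,  x2=0,  x3=1,  x4=0,  x5=0,  x6=0,  x7=0,  x8=1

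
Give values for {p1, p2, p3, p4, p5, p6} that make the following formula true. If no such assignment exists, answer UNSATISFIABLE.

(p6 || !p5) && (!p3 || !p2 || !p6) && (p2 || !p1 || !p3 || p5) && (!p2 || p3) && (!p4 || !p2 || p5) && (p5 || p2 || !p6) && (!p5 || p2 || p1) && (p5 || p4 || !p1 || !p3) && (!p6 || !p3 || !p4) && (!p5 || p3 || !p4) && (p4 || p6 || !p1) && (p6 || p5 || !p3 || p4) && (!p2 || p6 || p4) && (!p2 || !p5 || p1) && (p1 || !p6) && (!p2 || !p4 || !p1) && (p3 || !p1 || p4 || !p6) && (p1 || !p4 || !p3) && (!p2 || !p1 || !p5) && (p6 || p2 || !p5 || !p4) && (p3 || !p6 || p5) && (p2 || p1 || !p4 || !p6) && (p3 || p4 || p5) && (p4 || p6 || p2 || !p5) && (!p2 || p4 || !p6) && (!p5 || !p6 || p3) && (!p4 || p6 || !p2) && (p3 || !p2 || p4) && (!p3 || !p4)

Branch on p6: set p6 = false.
(!p5) alone gives p5 = false.
Branch on p2: set p2 = false.
Branch on p1: set p1 = false.
Branch on p3: set p3 = false.
(p4) alone gives p4 = true.
This assignment satisfies each clause.

p1=false,  p2=false,  p3=false,  p4=true,  p5=false,  p6=false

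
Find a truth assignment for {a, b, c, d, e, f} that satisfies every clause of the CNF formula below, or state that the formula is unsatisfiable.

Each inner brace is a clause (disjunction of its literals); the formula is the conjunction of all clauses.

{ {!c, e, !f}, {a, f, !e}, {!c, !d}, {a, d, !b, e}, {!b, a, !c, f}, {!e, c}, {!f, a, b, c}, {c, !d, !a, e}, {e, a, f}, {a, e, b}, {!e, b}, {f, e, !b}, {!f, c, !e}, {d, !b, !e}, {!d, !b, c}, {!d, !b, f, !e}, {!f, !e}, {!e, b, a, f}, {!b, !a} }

Branch on c: set c = false.
From the singleton clause (!e), e = false.
Branch on d: set d = false.
Branch on a: set a = true.
From the singleton clause (!b), b = false.
Every clause is now satisfied; f is unconstrained.

a=true,  b=false,  c=false,  d=false,  e=false,  f=true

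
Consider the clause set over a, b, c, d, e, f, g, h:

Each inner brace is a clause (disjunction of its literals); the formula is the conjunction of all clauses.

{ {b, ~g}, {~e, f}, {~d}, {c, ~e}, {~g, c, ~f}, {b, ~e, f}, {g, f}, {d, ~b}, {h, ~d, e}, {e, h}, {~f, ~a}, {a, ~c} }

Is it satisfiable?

Satisfiable

(~d) alone gives d = 0.
(~b) alone gives b = 0.
(~g) alone gives g = 0.
(f) alone gives f = 1.
(~a) alone gives a = 0.
(~c) alone gives c = 0.
(~e) alone gives e = 0.
(h) alone gives h = 1.
Every clause now holds.
A satisfying assignment: a ↦ 0,  b ↦ 0,  c ↦ 0,  d ↦ 0,  e ↦ 0,  f ↦ 1,  g ↦ 0,  h ↦ 1.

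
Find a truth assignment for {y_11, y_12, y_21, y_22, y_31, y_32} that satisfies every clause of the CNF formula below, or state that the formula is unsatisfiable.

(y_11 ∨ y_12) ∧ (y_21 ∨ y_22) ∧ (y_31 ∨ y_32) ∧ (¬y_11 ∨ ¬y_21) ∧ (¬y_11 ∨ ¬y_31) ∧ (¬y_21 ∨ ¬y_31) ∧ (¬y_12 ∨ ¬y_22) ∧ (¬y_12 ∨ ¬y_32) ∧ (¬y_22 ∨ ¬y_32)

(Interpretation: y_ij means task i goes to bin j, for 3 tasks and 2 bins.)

UNSATISFIABLE

Suppose y_11 = True.
Unit clause (¬y_21) forces y_21 = False.
Unit clause (y_22) forces y_22 = True.
Unit clause (¬y_31) forces y_31 = False.
Unit clause (y_32) forces y_32 = True.
That conflicts with the unit clause (¬y_32).
So y_11 must be the other value — set y_11 = False.
Unit clause (y_12) forces y_12 = True.
Unit clause (¬y_22) forces y_22 = False.
Unit clause (y_21) forces y_21 = True.
Unit clause (¬y_31) forces y_31 = False.
Unit clause (y_32) forces y_32 = True.
That conflicts with the unit clause (¬y_32).
Both values of y_11 lead to a conflict.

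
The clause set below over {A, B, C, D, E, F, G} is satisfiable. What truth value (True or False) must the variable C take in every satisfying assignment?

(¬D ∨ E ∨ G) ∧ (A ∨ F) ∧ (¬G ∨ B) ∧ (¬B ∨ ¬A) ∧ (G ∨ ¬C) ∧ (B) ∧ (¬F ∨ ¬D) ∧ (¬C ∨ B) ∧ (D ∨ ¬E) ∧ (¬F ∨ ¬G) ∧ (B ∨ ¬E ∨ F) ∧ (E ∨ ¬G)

Suppose C = True.
Unit clause (G) forces G = True.
Unit clause (B) forces B = True.
Unit clause (¬A) forces A = False.
Unit clause (F) forces F = True.
That conflicts with the unit clause (¬F).
So every satisfying assignment has C = False.

False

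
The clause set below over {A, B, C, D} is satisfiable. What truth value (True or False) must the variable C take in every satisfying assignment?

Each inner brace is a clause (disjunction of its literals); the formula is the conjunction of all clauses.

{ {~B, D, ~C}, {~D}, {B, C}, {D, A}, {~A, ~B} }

True

Suppose C = 0.
Unit clause (~D) forces D = 0.
Unit clause (B) forces B = 1.
Unit clause (A) forces A = 1.
But (~A) is also a unit clause — contradiction.
So every satisfying assignment has C = True.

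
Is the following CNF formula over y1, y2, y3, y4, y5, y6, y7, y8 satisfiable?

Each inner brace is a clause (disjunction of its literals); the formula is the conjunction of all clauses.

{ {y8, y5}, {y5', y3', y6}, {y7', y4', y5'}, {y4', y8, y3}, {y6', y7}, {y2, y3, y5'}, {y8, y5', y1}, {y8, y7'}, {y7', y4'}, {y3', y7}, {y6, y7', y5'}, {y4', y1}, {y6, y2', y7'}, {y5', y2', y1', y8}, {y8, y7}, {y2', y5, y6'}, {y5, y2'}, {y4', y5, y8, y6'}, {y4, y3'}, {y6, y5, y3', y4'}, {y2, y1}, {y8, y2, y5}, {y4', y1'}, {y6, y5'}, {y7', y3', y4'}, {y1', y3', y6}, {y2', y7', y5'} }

Try y8 = 1.
Try y6 = 0.
From the singleton clause (y5'), y5 = 0.
From the singleton clause (y2'), y2 = 0.
From the singleton clause (y1), y1 = 1.
From the singleton clause (y4'), y4 = 0.
From the singleton clause (y3'), y3 = 0.
No clause remains; y7 is free.
A satisfying assignment: y1: 1,  y2: 0,  y3: 0,  y4: 0,  y5: 0,  y6: 0,  y7: 0,  y8: 1.

Satisfiable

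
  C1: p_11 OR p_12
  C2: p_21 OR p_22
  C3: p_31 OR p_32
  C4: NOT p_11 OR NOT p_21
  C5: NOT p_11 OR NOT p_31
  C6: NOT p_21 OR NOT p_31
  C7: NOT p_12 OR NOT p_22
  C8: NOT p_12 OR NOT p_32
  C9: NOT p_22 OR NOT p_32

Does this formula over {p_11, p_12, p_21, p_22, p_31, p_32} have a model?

Suppose p_11 = true.
The clause (NOT p_21) is unit, so p_21 = false.
The clause (p_22) is unit, so p_22 = true.
The clause (NOT p_31) is unit, so p_31 = false.
The clause (p_32) is unit, so p_32 = true.
That conflicts with the unit clause (NOT p_32).
Backtrack on p_11: now try p_11 = false.
The clause (p_12) is unit, so p_12 = true.
The clause (NOT p_22) is unit, so p_22 = false.
The clause (p_21) is unit, so p_21 = true.
The clause (NOT p_31) is unit, so p_31 = false.
The clause (p_32) is unit, so p_32 = true.
That conflicts with the unit clause (NOT p_32).
Both values of p_11 lead to a conflict.
No assignment satisfies every clause.

No, unsatisfiable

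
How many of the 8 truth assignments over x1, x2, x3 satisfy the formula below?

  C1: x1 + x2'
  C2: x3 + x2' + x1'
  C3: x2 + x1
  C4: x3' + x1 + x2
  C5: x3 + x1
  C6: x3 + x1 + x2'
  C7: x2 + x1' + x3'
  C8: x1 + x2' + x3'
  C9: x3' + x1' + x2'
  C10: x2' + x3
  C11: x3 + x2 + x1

1

There are 2^3 = 8 truth assignments over (x1, x2, x3).
Check each against the 11 clauses (columns in the order x1, x2, x3):
  F F F  ✗ fails (x2 + x1)
  F F T  ✗ fails (x2 + x1)
  F T F  ✗ fails (x1 + x2')
  F T T  ✗ fails (x1 + x2')
  T F F  ✓ satisfies all
  T F T  ✗ fails (x2 + x1' + x3')
  T T F  ✗ fails (x3 + x2' + x1')
  T T T  ✗ fails (x3' + x1' + x2')
1 of the 8 rows is a model.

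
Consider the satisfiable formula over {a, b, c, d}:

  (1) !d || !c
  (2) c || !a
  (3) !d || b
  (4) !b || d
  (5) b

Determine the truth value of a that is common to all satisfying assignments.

Suppose a = true.
From the singleton clause (c), c = true.
From the singleton clause (!d), d = false.
From the singleton clause (!b), b = false.
But (b) is also a unit clause — contradiction.
So every satisfying assignment has a = False.

False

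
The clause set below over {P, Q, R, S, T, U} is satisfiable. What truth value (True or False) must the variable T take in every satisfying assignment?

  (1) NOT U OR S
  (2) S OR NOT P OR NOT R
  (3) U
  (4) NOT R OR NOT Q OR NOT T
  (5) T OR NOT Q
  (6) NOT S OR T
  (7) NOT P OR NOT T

True

Suppose T = false.
Unit clause (U) forces U = true.
Unit clause (S) forces S = true.
But (NOT S) is also a unit clause — contradiction.
So every satisfying assignment has T = True.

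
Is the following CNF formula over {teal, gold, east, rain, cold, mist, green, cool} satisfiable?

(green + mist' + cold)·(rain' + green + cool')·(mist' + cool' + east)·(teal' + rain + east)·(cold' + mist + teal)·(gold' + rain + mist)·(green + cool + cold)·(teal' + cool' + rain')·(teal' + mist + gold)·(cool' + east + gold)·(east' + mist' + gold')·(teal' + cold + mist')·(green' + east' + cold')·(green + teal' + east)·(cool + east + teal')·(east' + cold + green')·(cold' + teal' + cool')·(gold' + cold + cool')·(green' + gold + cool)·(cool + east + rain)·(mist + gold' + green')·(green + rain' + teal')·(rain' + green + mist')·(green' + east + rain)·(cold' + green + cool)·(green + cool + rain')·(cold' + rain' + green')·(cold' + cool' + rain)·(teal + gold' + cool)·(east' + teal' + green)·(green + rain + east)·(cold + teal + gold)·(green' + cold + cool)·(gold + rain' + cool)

No

Case green = 1:
Case east = 0:
Unit clause (rain) forces rain = 1.
Unit clause (cold') forces cold = 0.
Unit clause (cool) forces cool = 1.
Unit clause (mist') forces mist = 0.
Unit clause (teal') forces teal = 0.
Unit clause (gold) forces gold = 1.
That conflicts with the unit clause (gold').
Undo east and try east = 1.
Unit clause (cold') forces cold = 0.
That conflicts with the unit clause (cold).
Either choice for east ends in contradiction.
Undo green and try green = 0.
Case mist = 0:
Case rain = 0:
Unit clause (gold') forces gold = 0.
Unit clause (teal') forces teal = 0.
Unit clause (cold') forces cold = 0.
That conflicts with the unit clause (cold).
Undo rain and try rain = 1.
Unit clause (cool') forces cool = 0.
That conflicts with the unit clause (cool).
Either choice for rain ends in contradiction.
Undo mist and try mist = 1.
Unit clause (cold) forces cold = 1.
Unit clause (rain') forces rain = 0.
Unit clause (cool) forces cool = 1.
That conflicts with the unit clause (cool').
Either choice for mist ends in contradiction.
Either choice for green ends in contradiction.
No assignment satisfies every clause.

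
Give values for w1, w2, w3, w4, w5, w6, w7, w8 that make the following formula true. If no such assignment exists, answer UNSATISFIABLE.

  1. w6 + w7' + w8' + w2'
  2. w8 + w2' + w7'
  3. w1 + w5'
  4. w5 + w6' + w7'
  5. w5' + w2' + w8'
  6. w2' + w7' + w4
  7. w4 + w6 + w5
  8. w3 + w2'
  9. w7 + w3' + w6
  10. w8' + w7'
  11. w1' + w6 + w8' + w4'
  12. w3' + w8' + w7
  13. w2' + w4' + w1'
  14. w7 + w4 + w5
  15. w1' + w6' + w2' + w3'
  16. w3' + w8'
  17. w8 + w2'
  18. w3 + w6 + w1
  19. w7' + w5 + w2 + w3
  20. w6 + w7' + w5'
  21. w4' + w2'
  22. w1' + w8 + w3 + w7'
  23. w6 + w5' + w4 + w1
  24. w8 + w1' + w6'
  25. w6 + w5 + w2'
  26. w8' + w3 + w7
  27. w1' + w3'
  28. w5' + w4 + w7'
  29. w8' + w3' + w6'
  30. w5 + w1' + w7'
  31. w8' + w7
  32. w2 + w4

Branch on w1: set w1 = 0.
The clause (w5') is unit, so w5 = 0.
Branch on w6: set w6 = 0.
The clause (w4) is unit, so w4 = 1.
The clause (w3) is unit, so w3 = 1.
The clause (w7) is unit, so w7 = 1.
The clause (w8') is unit, so w8 = 0.
The clause (w2') is unit, so w2 = 0.
Every clause now holds.

w1=0, w2=0, w3=1, w4=1, w5=0, w6=0, w7=1, w8=0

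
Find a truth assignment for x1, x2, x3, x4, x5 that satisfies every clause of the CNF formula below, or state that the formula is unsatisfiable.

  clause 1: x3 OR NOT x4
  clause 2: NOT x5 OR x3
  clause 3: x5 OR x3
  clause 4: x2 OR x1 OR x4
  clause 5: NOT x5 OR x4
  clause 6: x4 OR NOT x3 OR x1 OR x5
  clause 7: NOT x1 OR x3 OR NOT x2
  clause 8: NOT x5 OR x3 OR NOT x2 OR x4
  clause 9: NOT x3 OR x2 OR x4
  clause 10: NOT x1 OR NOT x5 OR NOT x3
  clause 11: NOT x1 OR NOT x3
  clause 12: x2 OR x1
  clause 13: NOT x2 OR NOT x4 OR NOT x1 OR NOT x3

x1: false, x2: true, x3: true, x4: true, x5: true

Suppose x3 = true.
From the singleton clause (NOT x1), x1 = false.
From the singleton clause (x2), x2 = true.
Suppose x5 = true.
From the singleton clause (x4), x4 = true.
All clauses are satisfied.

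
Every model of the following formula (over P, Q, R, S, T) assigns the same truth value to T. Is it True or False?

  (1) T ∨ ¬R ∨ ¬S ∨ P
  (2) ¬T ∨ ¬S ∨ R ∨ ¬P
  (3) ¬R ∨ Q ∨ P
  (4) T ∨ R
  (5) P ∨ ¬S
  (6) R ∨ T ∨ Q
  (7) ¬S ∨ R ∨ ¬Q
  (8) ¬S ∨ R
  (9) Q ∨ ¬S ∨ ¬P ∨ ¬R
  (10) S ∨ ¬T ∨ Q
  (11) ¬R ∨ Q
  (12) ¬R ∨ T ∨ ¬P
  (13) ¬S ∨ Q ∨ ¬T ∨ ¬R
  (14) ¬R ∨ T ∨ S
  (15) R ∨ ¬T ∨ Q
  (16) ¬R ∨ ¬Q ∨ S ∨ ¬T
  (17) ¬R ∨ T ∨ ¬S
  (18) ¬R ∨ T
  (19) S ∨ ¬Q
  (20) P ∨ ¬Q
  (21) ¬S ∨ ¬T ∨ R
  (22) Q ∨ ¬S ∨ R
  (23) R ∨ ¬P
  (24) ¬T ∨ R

Suppose T = False.
(R) alone gives R = True.
Now (¬R) is unsatisfied and unit — conflict.
So every satisfying assignment has T = True.

True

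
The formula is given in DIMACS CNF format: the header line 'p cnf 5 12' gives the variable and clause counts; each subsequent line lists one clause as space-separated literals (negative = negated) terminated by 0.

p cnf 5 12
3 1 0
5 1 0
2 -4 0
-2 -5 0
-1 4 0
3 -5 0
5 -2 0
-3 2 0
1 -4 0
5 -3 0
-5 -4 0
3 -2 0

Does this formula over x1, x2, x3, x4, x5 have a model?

Try x3 = True.
From the singleton clause (x2), x2 = True.
From the singleton clause (¬x5), x5 = False.
Now (x5) is unsatisfied and unit — conflict.
That branch fails; take x3 = False instead.
From the singleton clause (x1), x1 = True.
From the singleton clause (x4), x4 = True.
From the singleton clause (x2), x2 = True.
Now (¬x2) is unsatisfied and unit — conflict.
Both values of x3 lead to a conflict.
No assignment satisfies every clause.

No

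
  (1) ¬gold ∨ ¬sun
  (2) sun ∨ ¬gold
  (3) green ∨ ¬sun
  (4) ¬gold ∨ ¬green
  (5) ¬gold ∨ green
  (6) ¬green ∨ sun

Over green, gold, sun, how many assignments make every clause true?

There are 2^3 = 8 truth assignments over (green, gold, sun).
Check each against the 6 clauses (columns in the order green, gold, sun):
  F F F  ✓ satisfies all
  F F T  ✗ fails (green ∨ ¬sun)
  F T F  ✗ fails (sun ∨ ¬gold)
  F T T  ✗ fails (¬gold ∨ ¬sun)
  T F F  ✗ fails (¬green ∨ sun)
  T F T  ✓ satisfies all
  T T F  ✗ fails (sun ∨ ¬gold)
  T T T  ✗ fails (¬gold ∨ ¬sun)
2 of the 8 rows are models.

2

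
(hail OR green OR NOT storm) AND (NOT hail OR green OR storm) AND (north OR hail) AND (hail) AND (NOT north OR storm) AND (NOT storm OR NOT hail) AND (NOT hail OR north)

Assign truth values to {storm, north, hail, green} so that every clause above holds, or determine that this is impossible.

UNSATISFIABLE

Unit clause (hail) forces hail = true.
Unit clause (NOT storm) forces storm = false.
Unit clause (green) forces green = true.
Unit clause (NOT north) forces north = false.
But (north) is also a unit clause — contradiction.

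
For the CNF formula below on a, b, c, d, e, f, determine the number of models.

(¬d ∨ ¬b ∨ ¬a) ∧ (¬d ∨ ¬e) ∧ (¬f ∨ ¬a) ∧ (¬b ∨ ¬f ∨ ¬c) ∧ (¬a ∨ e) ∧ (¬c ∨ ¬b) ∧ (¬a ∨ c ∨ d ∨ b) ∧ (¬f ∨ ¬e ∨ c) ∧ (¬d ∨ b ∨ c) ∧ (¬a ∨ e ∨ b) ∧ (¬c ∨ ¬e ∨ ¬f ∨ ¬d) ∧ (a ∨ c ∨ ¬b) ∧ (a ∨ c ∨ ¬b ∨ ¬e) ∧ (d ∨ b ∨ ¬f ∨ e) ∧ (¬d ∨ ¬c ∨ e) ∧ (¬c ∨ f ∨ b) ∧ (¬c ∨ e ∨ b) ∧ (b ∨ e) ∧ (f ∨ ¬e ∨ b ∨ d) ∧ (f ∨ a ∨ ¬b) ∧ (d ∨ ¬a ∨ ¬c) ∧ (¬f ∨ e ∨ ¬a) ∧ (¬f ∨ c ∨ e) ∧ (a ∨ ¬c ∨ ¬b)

There are 2^6 = 64 truth assignments over (a, b, c, d, e, f).
Split on a. With a = True, the clauses containing a are satisfied and ¬a drops from the rest; 1 of the 2^5 = 32 assignments to the other variables satisfy what remains.
With a = False, by the same count on the reduced clause set, 1 assignment works.
Total: 1 + 1 = 2.

2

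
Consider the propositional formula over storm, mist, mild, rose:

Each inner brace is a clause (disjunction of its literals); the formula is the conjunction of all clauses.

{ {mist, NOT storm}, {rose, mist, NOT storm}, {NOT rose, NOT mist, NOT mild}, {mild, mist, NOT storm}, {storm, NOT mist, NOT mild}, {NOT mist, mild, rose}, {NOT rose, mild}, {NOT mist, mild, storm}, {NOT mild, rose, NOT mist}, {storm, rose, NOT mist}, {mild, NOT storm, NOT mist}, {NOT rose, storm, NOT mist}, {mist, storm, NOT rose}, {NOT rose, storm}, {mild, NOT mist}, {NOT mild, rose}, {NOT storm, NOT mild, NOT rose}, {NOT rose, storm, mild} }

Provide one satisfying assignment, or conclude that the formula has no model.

storm: false; mist: false; mild: false; rose: false

Suppose mist = false.
Unit clause (NOT storm) forces storm = false.
Unit clause (NOT rose) forces rose = false.
Unit clause (NOT mild) forces mild = false.
This assignment satisfies each clause.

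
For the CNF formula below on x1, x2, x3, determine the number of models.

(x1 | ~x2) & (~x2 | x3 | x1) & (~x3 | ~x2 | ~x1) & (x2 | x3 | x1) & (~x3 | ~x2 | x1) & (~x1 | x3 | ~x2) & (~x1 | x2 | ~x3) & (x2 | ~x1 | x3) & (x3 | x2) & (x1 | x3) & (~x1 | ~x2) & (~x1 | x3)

There are 2^3 = 8 truth assignments over (x1, x2, x3).
Check each against the 12 clauses (columns in the order x1, x2, x3):
  F F F  ✗ fails (x2 | x3 | x1)
  F F T  ✓ satisfies all
  F T F  ✗ fails (x1 | ~x2)
  F T T  ✗ fails (x1 | ~x2)
  T F F  ✗ fails (x2 | ~x1 | x3)
  T F T  ✗ fails (~x1 | x2 | ~x3)
  T T F  ✗ fails (~x1 | x3 | ~x2)
  T T T  ✗ fails (~x3 | ~x2 | ~x1)
1 of the 8 rows is a model.

1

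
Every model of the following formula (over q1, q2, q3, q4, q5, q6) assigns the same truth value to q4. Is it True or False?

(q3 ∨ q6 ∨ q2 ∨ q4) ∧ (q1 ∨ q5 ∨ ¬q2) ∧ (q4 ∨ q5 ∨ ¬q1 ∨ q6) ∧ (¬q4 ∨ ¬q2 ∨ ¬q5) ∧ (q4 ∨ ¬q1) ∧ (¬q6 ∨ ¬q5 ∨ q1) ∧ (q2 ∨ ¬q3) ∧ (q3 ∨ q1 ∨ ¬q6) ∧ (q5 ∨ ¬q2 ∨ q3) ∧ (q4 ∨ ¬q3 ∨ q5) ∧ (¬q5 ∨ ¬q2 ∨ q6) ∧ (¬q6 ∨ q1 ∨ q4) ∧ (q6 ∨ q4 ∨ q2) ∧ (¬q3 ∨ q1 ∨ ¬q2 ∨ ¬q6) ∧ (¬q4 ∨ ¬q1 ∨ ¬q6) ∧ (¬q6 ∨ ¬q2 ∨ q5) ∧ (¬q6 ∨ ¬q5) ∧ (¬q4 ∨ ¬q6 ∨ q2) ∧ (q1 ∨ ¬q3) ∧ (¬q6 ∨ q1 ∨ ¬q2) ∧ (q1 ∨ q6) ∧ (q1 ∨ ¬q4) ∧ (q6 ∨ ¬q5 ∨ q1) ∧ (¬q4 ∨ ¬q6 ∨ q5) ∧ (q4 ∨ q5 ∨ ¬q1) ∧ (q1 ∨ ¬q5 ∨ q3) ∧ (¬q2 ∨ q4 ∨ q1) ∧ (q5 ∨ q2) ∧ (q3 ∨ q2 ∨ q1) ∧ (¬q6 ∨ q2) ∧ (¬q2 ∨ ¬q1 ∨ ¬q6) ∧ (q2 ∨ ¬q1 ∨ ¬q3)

Suppose q4 = False.
Unit clause (¬q1) forces q1 = False.
Unit clause (¬q6) forces q6 = False.
Now (q6) is unsatisfied and unit — conflict.
So every satisfying assignment has q4 = True.

True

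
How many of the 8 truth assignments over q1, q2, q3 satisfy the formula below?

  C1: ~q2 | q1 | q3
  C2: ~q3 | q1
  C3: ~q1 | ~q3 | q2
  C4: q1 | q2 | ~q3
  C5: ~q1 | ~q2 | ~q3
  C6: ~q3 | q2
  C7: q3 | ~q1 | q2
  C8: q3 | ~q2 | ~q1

There are 2^3 = 8 truth assignments over (q1, q2, q3).
Check each against the 8 clauses (columns in the order q1, q2, q3):
  F F F  ✓ satisfies all
  F F T  ✗ fails (~q3 | q1)
  F T F  ✗ fails (~q2 | q1 | q3)
  F T T  ✗ fails (~q3 | q1)
  T F F  ✗ fails (q3 | ~q1 | q2)
  T F T  ✗ fails (~q1 | ~q3 | q2)
  T T F  ✗ fails (q3 | ~q2 | ~q1)
  T T T  ✗ fails (~q1 | ~q2 | ~q3)
1 of the 8 rows is a model.

1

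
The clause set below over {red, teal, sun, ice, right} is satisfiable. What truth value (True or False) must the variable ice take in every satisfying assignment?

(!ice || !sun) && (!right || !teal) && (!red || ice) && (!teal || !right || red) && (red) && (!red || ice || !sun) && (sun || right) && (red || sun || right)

Suppose ice = false.
(!red) alone gives red = false.
But (red) is also a unit clause — contradiction.
So every satisfying assignment has ice = True.

True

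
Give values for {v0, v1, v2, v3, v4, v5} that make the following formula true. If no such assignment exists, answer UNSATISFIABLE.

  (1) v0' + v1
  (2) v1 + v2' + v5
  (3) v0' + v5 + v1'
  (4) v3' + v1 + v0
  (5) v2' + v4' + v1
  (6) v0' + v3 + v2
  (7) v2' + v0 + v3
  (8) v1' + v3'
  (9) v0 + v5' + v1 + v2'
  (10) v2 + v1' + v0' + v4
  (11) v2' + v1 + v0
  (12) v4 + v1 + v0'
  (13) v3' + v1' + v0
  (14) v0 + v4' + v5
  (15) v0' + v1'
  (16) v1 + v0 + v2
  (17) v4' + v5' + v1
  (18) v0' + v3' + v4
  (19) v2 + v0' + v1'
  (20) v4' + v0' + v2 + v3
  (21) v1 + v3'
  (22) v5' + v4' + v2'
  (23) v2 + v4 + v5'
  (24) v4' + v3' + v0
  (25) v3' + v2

v0: 0, v1: 1, v2: 0, v3: 0, v4: 1, v5: 1

Branch on v0: set v0 = 0.
Branch on v3: set v3 = 0.
(v2') alone gives v2 = 0.
(v1) alone gives v1 = 1.
Branch on v4: set v4 = 1.
(v5) alone gives v5 = 1.
This assignment satisfies each clause.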